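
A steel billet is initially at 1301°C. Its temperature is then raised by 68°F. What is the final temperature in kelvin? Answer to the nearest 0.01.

The 68°F change is an interval, so only the factor 5/9 applies: +68 × 5/9 = +37.7778°C.
Final Celsius temperature: 1301.0000 + 37.7778 = 1338.7778°C.
In kelvin: 1338.7778 + 273.15 = 1611.93 K.

1611.93 K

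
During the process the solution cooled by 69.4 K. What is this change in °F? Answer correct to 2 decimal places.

For a temperature interval the offset drops out; only the factor 1.8 applies.
69.4 × 1.8 = 124.92.

124.92°F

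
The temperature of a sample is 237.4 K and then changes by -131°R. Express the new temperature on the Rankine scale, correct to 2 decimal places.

296.32°R

Initial temperature in Celsius: 237.4 - 273.15 = -35.7500°C.
The 131°R change is an interval, so only the factor 5/9 applies: -131 × 5/9 = -72.7778°C.
Final Celsius temperature: -35.7500 - 72.7778 = -108.5278°C.
In Rankine: -108.5278 × 1.8 + 491.67 = 296.32°R.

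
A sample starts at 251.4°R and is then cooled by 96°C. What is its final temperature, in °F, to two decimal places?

-381.07°F

Initial temperature in Celsius: (251.4 - 491.67) × 5/9 = -133.4833°C.
Final Celsius temperature: -133.4833 - 96.0000 = -229.4833°C.
In Fahrenheit: -229.4833 × 1.8 + 32 = -381.07°F.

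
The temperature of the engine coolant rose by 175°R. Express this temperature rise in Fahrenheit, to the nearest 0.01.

175.00°F

Rankine and Fahrenheit degrees are the same size, so the interval is unchanged: 175.00.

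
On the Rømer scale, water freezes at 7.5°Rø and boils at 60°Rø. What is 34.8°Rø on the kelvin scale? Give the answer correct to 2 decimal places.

Linear interpolation between the fixed points: C = (34.8 - 7.5) × 100 / (60 - 7.5) = 52.0000°C.
Then 52.0000 + 273.15 = 325.15 K.

325.15 K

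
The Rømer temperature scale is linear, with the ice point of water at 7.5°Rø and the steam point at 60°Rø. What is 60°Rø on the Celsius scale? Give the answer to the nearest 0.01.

Linear interpolation between the fixed points: C = (60 - 7.5) × 100 / (60 - 7.5) = 100.0000°C.

100.00°C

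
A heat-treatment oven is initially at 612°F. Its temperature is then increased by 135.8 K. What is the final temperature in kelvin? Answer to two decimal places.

Initial temperature in Celsius: (612 - 32) × 5/9 = 322.2222°C.
The 135.8 K change is an interval; Kelvin and Celsius degrees are the same size, so ΔC = +135.8°C.
Final Celsius temperature: 322.2222 + 135.8000 = 458.0222°C.
In kelvin: 458.0222 + 273.15 = 731.17 K.

731.17 K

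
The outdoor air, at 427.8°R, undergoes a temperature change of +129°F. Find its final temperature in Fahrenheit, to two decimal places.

Initial temperature in Celsius: (427.8 - 491.67) × 5/9 = -35.4833°C.
The 129°F change is an interval, so only the factor 5/9 applies: +129 × 5/9 = +71.6667°C.
Final Celsius temperature: -35.4833 + 71.6667 = 36.1833°C.
In Fahrenheit: 36.1833 × 1.8 + 32 = 97.13°F.

97.13°F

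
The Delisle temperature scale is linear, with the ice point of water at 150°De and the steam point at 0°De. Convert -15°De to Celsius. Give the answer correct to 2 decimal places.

110.00°C

Linear interpolation between the fixed points: C = (-15 - 150) × 100 / (0 - 150) = 110.0000°C.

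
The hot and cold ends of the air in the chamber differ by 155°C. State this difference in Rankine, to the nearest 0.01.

279.00°R

Only the scale ratio 1.8 matters for a change in temperature.
155 × 1.8 = 279.00.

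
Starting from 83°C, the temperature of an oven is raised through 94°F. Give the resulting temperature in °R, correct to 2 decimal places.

735.07°R

The 94°F change is an interval, so only the factor 5/9 applies: +94 × 5/9 = +52.2222°C.
Final Celsius temperature: 83.0000 + 52.2222 = 135.2222°C.
In Rankine: 135.2222 × 1.8 + 491.67 = 735.07°R.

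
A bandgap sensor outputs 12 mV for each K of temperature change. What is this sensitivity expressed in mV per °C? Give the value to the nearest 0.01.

Since only a temperature interval is involved, the additive offset between the scales drops out.
A change of 1°C is a change of 1 K, so per °C the value is 12 × 1 = 12.00.

12.00 mV per °C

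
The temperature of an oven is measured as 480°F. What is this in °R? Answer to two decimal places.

In Celsius: (480 - 32) × 5/9 = 248.8889°C.
In Rankine: 248.8889 × 1.8 + 491.67 = 939.67°R.

939.67°R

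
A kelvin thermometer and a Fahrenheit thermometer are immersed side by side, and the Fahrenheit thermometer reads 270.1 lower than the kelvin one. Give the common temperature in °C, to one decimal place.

-36.2°C

Let x be the kelvin reading; then the Fahrenheit reading is 1.8·x - 459.67.
(1.8·x - 459.67) - x = -270.1  ⇒  (0.8)·x = 189.57  ⇒  x = 236.9625 K.
In Celsius: 236.9625 - 273.15 = -36.2°C.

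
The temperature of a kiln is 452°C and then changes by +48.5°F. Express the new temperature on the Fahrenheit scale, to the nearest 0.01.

The 48.5°F change is an interval, so only the factor 5/9 applies: +48.5 × 5/9 = +26.9444°C.
Final Celsius temperature: 452.0000 + 26.9444 = 478.9444°C.
In Fahrenheit: 478.9444 × 1.8 + 32 = 894.10°F.

894.10°F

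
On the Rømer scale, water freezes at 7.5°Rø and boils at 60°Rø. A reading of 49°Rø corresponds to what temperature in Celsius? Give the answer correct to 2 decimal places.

Linear interpolation between the fixed points: C = (49 - 7.5) × 100 / (60 - 7.5) = 79.0476°C.

79.05°C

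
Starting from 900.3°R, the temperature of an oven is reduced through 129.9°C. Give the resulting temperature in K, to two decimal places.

370.27 K

Initial temperature in Celsius: (900.3 - 491.67) × 5/9 = 227.0167°C.
Final Celsius temperature: 227.0167 - 129.9000 = 97.1167°C.
In kelvin: 97.1167 + 273.15 = 370.27 K.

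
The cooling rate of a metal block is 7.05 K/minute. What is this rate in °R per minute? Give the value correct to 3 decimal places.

12.690 °R/minute

Since only a temperature interval is involved, the additive offset between the scales drops out.
A change of 1 K is a change of 1.8°R, so 7.05 × 1.8 = 12.690.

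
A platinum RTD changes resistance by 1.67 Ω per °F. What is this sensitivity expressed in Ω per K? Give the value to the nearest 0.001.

3.006 Ω per K

Since only a temperature interval is involved, the additive offset between the scales drops out.
A change of 1 K is a change of 1.8°F, so per K the value is 1.67 × 1.8 = 3.006.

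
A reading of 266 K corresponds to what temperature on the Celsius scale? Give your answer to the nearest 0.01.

-7.15°C

In Celsius: 266 - 273.15 = -7.1500°C.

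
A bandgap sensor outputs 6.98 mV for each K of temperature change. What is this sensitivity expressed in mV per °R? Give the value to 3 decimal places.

3.878 mV per °R

Since only a temperature interval is involved, the additive offset between the scales drops out.
A change of 1°R is a change of 5/9 K, so per °R the value is 6.98 × 5/9 = 3.878.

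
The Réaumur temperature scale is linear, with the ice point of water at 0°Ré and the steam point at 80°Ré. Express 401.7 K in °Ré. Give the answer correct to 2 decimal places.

First in Celsius: 401.7 - 273.15 = 128.5500°C.
Linearly onto the Réaumur scale: 0 + (128.5500 / 100) × (80 - 0) = 102.84°Ré.

102.84°Ré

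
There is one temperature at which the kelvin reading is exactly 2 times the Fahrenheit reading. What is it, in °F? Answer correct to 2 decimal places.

Let F be the Fahrenheit reading. The kelvin reading is K = 5/9·F + 255.372.
Require K = 2·F: 5/9·F + 255.372 = 2·F.
(-13/9)·F = -255.372  ⇒  F = 176.80.

176.80°F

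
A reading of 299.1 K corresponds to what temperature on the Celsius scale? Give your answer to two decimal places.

In Celsius: 299.1 - 273.15 = 25.9500°C.

25.95°C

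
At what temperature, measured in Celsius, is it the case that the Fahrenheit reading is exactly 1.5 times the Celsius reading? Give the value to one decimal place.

Let C be the Celsius reading. The Fahrenheit reading is F = 1.8·C + 32.
Require F = 1.5·C: 1.8·C + 32 = 1.5·C.
(0.3)·C = -32  ⇒  C = -106.7.

-106.7°C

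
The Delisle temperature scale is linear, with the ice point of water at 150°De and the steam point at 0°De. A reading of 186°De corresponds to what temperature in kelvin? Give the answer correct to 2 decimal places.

249.15 K

Linear interpolation between the fixed points: C = (186 - 150) × 100 / (0 - 150) = -24.0000°C.
Then -24.0000 + 273.15 = 249.15 K.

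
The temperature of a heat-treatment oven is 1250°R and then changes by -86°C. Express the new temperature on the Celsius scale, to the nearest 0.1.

Initial temperature in Celsius: (1250 - 491.67) × 5/9 = 421.2944°C.
Final Celsius temperature: 421.2944 - 86.0000 = 335.2944°C.

335.3°C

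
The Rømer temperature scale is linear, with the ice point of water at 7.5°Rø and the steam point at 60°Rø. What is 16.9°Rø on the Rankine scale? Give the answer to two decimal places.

Linear interpolation between the fixed points: C = (16.9 - 7.5) × 100 / (60 - 7.5) = 17.9048°C.
Then 17.9048 × 1.8 + 491.67 = 523.90°R.

523.90°R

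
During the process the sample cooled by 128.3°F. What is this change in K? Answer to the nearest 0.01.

An interval of 1°F corresponds to 5/9 K.
128.3 × 5/9 = 71.28.

71.28 K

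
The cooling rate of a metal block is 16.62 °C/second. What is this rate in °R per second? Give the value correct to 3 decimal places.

29.916 °R/second

The quantity depends on a temperature interval, so only the ratio of degree sizes applies; the offset between the scales is irrelevant.
A change of 1°C is a change of 1.8°R, so 16.62 × 1.8 = 29.916.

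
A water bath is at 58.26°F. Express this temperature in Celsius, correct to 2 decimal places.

In Celsius: (58.26 - 32) × 5/9 = 14.5889°C.

14.59°C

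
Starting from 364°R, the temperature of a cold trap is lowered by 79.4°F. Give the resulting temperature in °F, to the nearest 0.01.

-175.07°F

Initial temperature in Celsius: (364 - 491.67) × 5/9 = -70.9278°C.
The 79.4°F change is an interval, so only the factor 5/9 applies: -79.4 × 5/9 = -44.1111°C.
Final Celsius temperature: -70.9278 - 44.1111 = -115.0389°C.
In Fahrenheit: -115.0389 × 1.8 + 32 = -175.07°F.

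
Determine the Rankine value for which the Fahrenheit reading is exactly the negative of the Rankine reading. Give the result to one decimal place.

Let R be the Rankine reading. The Fahrenheit reading is F = 1·R - 459.67.
Require F = -1·R: 1·R - 459.67 = -1·R.
(2)·R = 459.67  ⇒  R = 229.8.

229.8°R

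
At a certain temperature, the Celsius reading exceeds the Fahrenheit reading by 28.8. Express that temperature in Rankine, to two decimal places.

Let x be the Celsius reading; then the Fahrenheit reading is 1.8·x + 32.
(1.8·x + 32) - x = -28.8  ⇒  (0.8)·x = -60.8  ⇒  x = -76.0000°C.
In Rankine: -76.0000 × 1.8 + 491.67 = 354.87°R.

354.87°R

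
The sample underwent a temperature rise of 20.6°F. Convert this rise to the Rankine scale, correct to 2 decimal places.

Fahrenheit and Rankine degrees are the same size, so the interval is unchanged: 20.60.

20.60°R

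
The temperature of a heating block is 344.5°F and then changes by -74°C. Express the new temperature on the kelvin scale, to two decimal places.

372.76 K

Initial temperature in Celsius: (344.5 - 32) × 5/9 = 173.6111°C.
Final Celsius temperature: 173.6111 - 74.0000 = 99.6111°C.
In kelvin: 99.6111 + 273.15 = 372.76 K.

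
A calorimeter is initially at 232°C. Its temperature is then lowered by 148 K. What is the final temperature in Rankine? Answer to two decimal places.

642.87°R

The 148 K change is an interval; Kelvin and Celsius degrees are the same size, so ΔC = -148°C.
Final Celsius temperature: 232.0000 - 148.0000 = 84.0000°C.
In Rankine: 84.0000 × 1.8 + 491.67 = 642.87°R.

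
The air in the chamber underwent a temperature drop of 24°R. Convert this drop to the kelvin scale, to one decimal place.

13.3 K

Only the scale ratio 5/9 matters for a change in temperature.
24 × 5/9 = 13.3.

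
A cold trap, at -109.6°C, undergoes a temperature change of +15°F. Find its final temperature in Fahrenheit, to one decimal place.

-150.3°F

The 15°F change is an interval, so only the factor 5/9 applies: +15 × 5/9 = +8.3333°C.
Final Celsius temperature: -109.6000 + 8.3333 = -101.2667°C.
In Fahrenheit: -101.2667 × 1.8 + 32 = -150.3°F.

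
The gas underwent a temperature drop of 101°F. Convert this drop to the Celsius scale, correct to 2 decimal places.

For a temperature interval the offset drops out; only the factor 5/9 applies.
101 × 5/9 = 56.11.

56.11°C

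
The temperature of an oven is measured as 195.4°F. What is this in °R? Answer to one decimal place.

655.1°R

In Celsius: (195.4 - 32) × 5/9 = 90.7778°C.
In Rankine: 90.7778 × 1.8 + 491.67 = 655.1°R.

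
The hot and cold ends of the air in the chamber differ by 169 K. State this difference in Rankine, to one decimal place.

304.2°R

For a temperature interval the offset drops out; only the factor 1.8 applies.
169 × 1.8 = 304.2.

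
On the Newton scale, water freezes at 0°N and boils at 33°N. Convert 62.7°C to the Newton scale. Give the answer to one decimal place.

20.7°N

Linearly onto the Newton scale: 0 + (62.7000 / 100) × (33 - 0) = 20.7°N.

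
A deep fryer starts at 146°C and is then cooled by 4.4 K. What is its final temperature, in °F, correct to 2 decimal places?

The 4.4 K change is an interval; Kelvin and Celsius degrees are the same size, so ΔC = -4.4°C.
Final Celsius temperature: 146.0000 - 4.4000 = 141.6000°C.
In Fahrenheit: 141.6000 × 1.8 + 32 = 286.88°F.

286.88°F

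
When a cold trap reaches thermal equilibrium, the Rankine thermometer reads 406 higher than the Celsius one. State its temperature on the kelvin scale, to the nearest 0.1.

166.1 K

Let x be the Celsius reading; then the Rankine reading is 1.8·x + 491.67.
(1.8·x + 491.67) - x = 406  ⇒  (0.8)·x = -85.67  ⇒  x = -107.0875°C.
In kelvin: -107.0875 + 273.15 = 166.1 K.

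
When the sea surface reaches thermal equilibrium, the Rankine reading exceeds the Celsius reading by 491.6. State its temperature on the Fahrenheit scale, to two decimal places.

Let x be the Celsius reading; then the Rankine reading is 1.8·x + 491.67.
(1.8·x + 491.67) - x = 491.6  ⇒  (0.8)·x = -0.07  ⇒  x = -0.0875°C.
In Fahrenheit: -0.0875 × 1.8 + 32 = 31.84°F.

31.84°F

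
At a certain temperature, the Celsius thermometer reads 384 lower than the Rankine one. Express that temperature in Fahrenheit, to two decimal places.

-210.26°F

Let x be the Rankine reading; then the Celsius reading is 5/9·x - 273.15.
(5/9·x - 273.15) - x = -384  ⇒  (-4/9)·x = -110.85  ⇒  x = 249.4125°R.
In Celsius: (249.4125 - 491.67) × 5/9 = -134.5875°C.
In Fahrenheit: -134.5875 × 1.8 + 32 = -210.26°F.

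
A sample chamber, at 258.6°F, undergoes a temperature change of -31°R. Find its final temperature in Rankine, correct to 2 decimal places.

Initial temperature in Celsius: (258.6 - 32) × 5/9 = 125.8889°C.
The 31°R change is an interval, so only the factor 5/9 applies: -31 × 5/9 = -17.2222°C.
Final Celsius temperature: 125.8889 - 17.2222 = 108.6667°C.
In Rankine: 108.6667 × 1.8 + 491.67 = 687.27°R.

687.27°R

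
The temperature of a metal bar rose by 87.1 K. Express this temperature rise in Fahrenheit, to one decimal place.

Only the scale ratio 1.8 matters for a change in temperature.
87.1 × 1.8 = 156.8.

156.8°F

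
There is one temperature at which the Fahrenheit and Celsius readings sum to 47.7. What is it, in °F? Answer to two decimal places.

Let F be the Fahrenheit reading. The Celsius reading is C = 5/9·F - 17.7778.
Require F + C = 47.7: (14/9)·F - 17.7778 = 47.7.
F = (47.7 + 17.7778) / (14/9) = 42.09.

42.09°F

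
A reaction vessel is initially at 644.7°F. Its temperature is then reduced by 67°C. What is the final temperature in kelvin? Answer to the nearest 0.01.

546.54 K

Initial temperature in Celsius: (644.7 - 32) × 5/9 = 340.3889°C.
Final Celsius temperature: 340.3889 - 67.0000 = 273.3889°C.
In kelvin: 273.3889 + 273.15 = 546.54 K.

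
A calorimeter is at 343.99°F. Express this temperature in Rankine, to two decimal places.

803.66°R

In Celsius: (343.99 - 32) × 5/9 = 173.3278°C.
In Rankine: 173.3278 × 1.8 + 491.67 = 803.66°R.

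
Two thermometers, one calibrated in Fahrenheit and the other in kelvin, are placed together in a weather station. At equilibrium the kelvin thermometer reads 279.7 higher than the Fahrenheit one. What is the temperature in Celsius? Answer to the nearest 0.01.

Let x be the Fahrenheit reading; then the kelvin reading is 5/9·x + 255.372.
(5/9·x + 255.372) - x = 279.7  ⇒  (-4/9)·x = 24.3278  ⇒  x = -54.7375°F.
In Celsius: (-54.7375 - 32) × 5/9 = -48.19°C.

-48.19°C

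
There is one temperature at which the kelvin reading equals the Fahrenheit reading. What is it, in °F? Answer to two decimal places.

574.59°F

Let F be the Fahrenheit reading. The kelvin reading is K = 5/9·F + 255.372.
Set K = F: 5/9·F + 255.372 = F.
(-4/9)·F = -255.372  ⇒  F = 574.59.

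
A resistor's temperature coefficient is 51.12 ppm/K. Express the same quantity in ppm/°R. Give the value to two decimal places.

28.40 ppm/°R

Since only a temperature interval is involved, the additive offset between the scales drops out.
A change of 1°R is a change of 5/9 K, so per °R the value is 51.12 × 5/9 = 28.40.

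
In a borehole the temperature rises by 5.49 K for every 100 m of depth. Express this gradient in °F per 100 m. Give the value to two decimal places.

9.88 °F/100 m

Since only a temperature interval is involved, the additive offset between the scales drops out.
A change of 1 K is a change of 1.8°F, so 5.49 × 1.8 = 9.88.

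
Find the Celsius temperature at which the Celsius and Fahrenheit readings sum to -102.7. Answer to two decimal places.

Let C be the Celsius reading. The Fahrenheit reading is F = 1.8·C + 32.
Require C + F = -102.7: (2.8)·C + 32 = -102.7.
C = (-102.7 - 32) / (2.8) = -48.11.

-48.11°C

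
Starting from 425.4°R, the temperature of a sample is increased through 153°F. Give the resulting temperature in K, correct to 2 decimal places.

321.33 K

Initial temperature in Celsius: (425.4 - 491.67) × 5/9 = -36.8167°C.
The 153°F change is an interval, so only the factor 5/9 applies: +153 × 5/9 = +85.0000°C.
Final Celsius temperature: -36.8167 + 85.0000 = 48.1833°C.
In kelvin: 48.1833 + 273.15 = 321.33 K.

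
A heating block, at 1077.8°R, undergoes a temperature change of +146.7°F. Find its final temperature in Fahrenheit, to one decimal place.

764.8°F

Initial temperature in Celsius: (1077.8 - 491.67) × 5/9 = 325.6278°C.
The 146.7°F change is an interval, so only the factor 5/9 applies: +146.7 × 5/9 = +81.5000°C.
Final Celsius temperature: 325.6278 + 81.5000 = 407.1278°C.
In Fahrenheit: 407.1278 × 1.8 + 32 = 764.8°F.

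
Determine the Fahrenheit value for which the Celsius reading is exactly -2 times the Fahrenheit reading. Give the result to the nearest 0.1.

Let F be the Fahrenheit reading. The Celsius reading is C = 5/9·F - 17.7778.
Require C = -2·F: 5/9·F - 17.7778 = -2·F.
(23/9)·F = 17.7778  ⇒  F = 7.0.

7.0°F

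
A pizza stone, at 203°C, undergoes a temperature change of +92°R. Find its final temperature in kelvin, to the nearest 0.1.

The 92°R change is an interval, so only the factor 5/9 applies: +92 × 5/9 = +51.1111°C.
Final Celsius temperature: 203.0000 + 51.1111 = 254.1111°C.
In kelvin: 254.1111 + 273.15 = 527.3 K.

527.3 K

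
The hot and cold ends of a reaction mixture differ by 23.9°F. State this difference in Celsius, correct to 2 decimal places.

13.28°C

For a temperature interval the offset drops out; only the factor 5/9 applies.
23.9 × 5/9 = 13.28.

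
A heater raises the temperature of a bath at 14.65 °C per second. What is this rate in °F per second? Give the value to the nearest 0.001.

The quantity depends on a temperature interval, so only the ratio of degree sizes applies; the offset between the scales is irrelevant.
A change of 1°C is a change of 1.8°F, so 14.65 × 1.8 = 26.370.

26.370 °F/second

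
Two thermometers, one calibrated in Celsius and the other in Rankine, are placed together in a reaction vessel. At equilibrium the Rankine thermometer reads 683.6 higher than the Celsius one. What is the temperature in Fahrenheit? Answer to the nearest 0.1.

Let x be the Celsius reading; then the Rankine reading is 1.8·x + 491.67.
(1.8·x + 491.67) - x = 683.6  ⇒  (0.8)·x = 191.93  ⇒  x = 239.9125°C.
In Fahrenheit: 239.9125 × 1.8 + 32 = 463.8°F.

463.8°F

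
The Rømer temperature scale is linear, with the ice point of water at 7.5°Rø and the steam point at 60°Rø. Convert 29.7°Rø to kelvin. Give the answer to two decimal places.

315.44 K

Linear interpolation between the fixed points: C = (29.7 - 7.5) × 100 / (60 - 7.5) = 42.2857°C.
Then 42.2857 + 273.15 = 315.44 K.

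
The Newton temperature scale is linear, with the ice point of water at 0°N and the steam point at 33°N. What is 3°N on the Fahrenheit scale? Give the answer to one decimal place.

48.4°F

Linear interpolation between the fixed points: C = (3 - 0) × 100 / (33 - 0) = 9.0909°C.
Then 9.0909 × 1.8 + 32 = 48.4°F.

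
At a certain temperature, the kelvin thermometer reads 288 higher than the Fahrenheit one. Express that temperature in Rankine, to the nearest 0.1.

386.3°R

Let x be the Fahrenheit reading; then the kelvin reading is 5/9·x + 255.372.
(5/9·x + 255.372) - x = 288  ⇒  (-4/9)·x = 32.6278  ⇒  x = -73.4125°F.
In Celsius: (-73.4125 - 32) × 5/9 = -58.5625°C.
In Rankine: -58.5625 × 1.8 + 491.67 = 386.3°R.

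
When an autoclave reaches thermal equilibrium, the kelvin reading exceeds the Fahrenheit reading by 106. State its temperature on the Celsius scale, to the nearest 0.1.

168.9°C

Let x be the Fahrenheit reading; then the kelvin reading is 5/9·x + 255.372.
(5/9·x + 255.372) - x = 106  ⇒  (-4/9)·x = -149.372  ⇒  x = 336.0875°F.
In Celsius: (336.0875 - 32) × 5/9 = 168.9°C.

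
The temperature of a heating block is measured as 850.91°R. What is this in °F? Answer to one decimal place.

In Celsius: (850.91 - 491.67) × 5/9 = 199.5778°C.
In Fahrenheit: 199.5778 × 1.8 + 32 = 391.2°F.

391.2°F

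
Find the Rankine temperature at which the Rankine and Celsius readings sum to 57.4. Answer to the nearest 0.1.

212.5°R

Let R be the Rankine reading. The Celsius reading is C = 5/9·R - 273.15.
Require R + C = 57.4: (14/9)·R - 273.15 = 57.4.
R = (57.4 + 273.15) / (14/9) = 212.5.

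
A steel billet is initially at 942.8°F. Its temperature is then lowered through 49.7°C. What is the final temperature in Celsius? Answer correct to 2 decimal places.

456.30°C

Initial temperature in Celsius: (942.8 - 32) × 5/9 = 506.0000°C.
Final Celsius temperature: 506.0000 - 49.7000 = 456.3000°C.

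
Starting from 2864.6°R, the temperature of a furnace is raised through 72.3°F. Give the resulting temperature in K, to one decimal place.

1631.6 K

Initial temperature in Celsius: (2864.6 - 491.67) × 5/9 = 1318.2944°C.
The 72.3°F change is an interval, so only the factor 5/9 applies: +72.3 × 5/9 = +40.1667°C.
Final Celsius temperature: 1318.2944 + 40.1667 = 1358.4611°C.
In kelvin: 1358.4611 + 273.15 = 1631.6 K.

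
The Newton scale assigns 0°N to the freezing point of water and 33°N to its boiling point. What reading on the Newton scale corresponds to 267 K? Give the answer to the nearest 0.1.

First in Celsius: 267 - 273.15 = -6.1500°C.
Linearly onto the Newton scale: 0 + (-6.1500 / 100) × (33 - 0) = -2.0°N.

-2.0°N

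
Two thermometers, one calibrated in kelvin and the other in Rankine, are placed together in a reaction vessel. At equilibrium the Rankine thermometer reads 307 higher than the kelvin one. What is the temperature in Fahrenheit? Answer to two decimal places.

Let x be the kelvin reading; then the Rankine reading is 1.8·x.
(1.8·x) - x = 307  ⇒  (0.8)·x = 307  ⇒  x = 383.7500 K.
In Celsius: 383.75 - 273.15 = 110.6000°C.
In Fahrenheit: 110.6000 × 1.8 + 32 = 231.08°F.

231.08°F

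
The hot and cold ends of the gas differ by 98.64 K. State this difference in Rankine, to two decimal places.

177.55°R

An interval of 1 K corresponds to 1.8°R.
98.64 × 1.8 = 177.55.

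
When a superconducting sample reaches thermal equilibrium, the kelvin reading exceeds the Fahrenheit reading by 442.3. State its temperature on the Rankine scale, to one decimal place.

39.1°R

Let x be the kelvin reading; then the Fahrenheit reading is 1.8·x - 459.67.
(1.8·x - 459.67) - x = -442.3  ⇒  (0.8)·x = 17.37  ⇒  x = 21.7125 K.
In Celsius: 21.7125 - 273.15 = -251.4375°C.
In Rankine: -251.4375 × 1.8 + 491.67 = 39.1°R.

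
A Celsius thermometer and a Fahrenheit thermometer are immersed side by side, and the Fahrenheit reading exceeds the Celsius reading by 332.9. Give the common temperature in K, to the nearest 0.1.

Let x be the Celsius reading; then the Fahrenheit reading is 1.8·x + 32.
(1.8·x + 32) - x = 332.9  ⇒  (0.8)·x = 300.9  ⇒  x = 376.1250°C.
In kelvin: 376.1250 + 273.15 = 649.3 K.

649.3 K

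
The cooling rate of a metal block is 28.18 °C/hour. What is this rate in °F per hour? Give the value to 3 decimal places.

50.724 °F/hour

The quantity depends on a temperature interval, so only the ratio of degree sizes applies; the offset between the scales is irrelevant.
A change of 1°C is a change of 1.8°F, so 28.18 × 1.8 = 50.724.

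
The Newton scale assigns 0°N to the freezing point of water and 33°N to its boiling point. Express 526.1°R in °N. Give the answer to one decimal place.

6.3°N

First in Celsius: (526.1 - 491.67) × 5/9 = 19.1278°C.
Linearly onto the Newton scale: 0 + (19.1278 / 100) × (33 - 0) = 6.3°N.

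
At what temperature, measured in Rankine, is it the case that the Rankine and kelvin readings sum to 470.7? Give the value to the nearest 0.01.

302.59°R

Let R be the Rankine reading. The kelvin reading is K = 5/9·R.
Require R + K = 470.7: (14/9)·R = 470.7.
R = (470.7) / (14/9) = 302.59.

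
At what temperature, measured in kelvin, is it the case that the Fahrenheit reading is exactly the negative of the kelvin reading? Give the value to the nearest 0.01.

Let K be the kelvin reading. The Fahrenheit reading is F = 1.8·K - 459.67.
Require F = -1·K: 1.8·K - 459.67 = -1·K.
(2.8)·K = 459.67  ⇒  K = 164.17.

164.17 K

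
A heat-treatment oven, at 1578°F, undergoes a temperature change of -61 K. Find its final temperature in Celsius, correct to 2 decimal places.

797.89°C

Initial temperature in Celsius: (1578 - 32) × 5/9 = 858.8889°C.
The 61 K change is an interval; Kelvin and Celsius degrees are the same size, so ΔC = -61°C.
Final Celsius temperature: 858.8889 - 61.0000 = 797.8889°C.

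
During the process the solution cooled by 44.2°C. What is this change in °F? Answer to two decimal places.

Only the scale ratio 1.8 matters for a change in temperature.
44.2 × 1.8 = 79.56.

79.56°F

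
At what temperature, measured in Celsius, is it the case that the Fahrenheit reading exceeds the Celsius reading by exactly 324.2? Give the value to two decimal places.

365.25°C

Let C be the Celsius reading. The Fahrenheit reading is F = 1.8·C + 32.
Require F - C = 324.2: (0.8)·C + 32 = 324.2.
C = (324.2 - 32) / (0.8) = 365.25.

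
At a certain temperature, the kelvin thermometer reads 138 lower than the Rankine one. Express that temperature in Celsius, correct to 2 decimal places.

-100.65°C

Let x be the Rankine reading; then the kelvin reading is 5/9·x.
(5/9·x) - x = -138  ⇒  (-4/9)·x = -138  ⇒  x = 310.5000°R.
In Celsius: (310.5 - 491.67) × 5/9 = -100.65°C.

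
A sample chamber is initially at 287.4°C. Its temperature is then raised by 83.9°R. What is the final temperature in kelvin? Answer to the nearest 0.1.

The 83.9°R change is an interval, so only the factor 5/9 applies: +83.9 × 5/9 = +46.6111°C.
Final Celsius temperature: 287.4000 + 46.6111 = 334.0111°C.
In kelvin: 334.0111 + 273.15 = 607.2 K.

607.2 K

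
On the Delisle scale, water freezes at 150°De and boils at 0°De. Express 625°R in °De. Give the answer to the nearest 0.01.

First in Celsius: (625 - 491.67) × 5/9 = 74.0722°C.
Linearly onto the Delisle scale: 150 + (74.0722 / 100) × (0 - 150) = 38.89°De.

38.89°De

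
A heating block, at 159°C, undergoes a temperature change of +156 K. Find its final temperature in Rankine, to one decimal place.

The 156 K change is an interval; Kelvin and Celsius degrees are the same size, so ΔC = +156°C.
Final Celsius temperature: 159.0000 + 156.0000 = 315.0000°C.
In Rankine: 315.0000 × 1.8 + 491.67 = 1058.7°R.

1058.7°R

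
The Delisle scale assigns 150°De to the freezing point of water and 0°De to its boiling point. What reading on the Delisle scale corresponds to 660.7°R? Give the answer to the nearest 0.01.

9.14°De

First in Celsius: (660.7 - 491.67) × 5/9 = 93.9056°C.
Linearly onto the Delisle scale: 150 + (93.9056 / 100) × (0 - 150) = 9.14°De.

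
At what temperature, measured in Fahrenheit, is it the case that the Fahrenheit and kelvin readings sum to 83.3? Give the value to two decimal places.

-110.62°F

Let F be the Fahrenheit reading. The kelvin reading is K = 5/9·F + 255.372.
Require F + K = 83.3: (14/9)·F + 255.372 = 83.3.
F = (83.3 - 255.372) / (14/9) = -110.62.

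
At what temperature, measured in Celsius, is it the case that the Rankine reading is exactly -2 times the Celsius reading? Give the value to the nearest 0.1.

Let C be the Celsius reading. The Rankine reading is R = 1.8·C + 491.67.
Require R = -2·C: 1.8·C + 491.67 = -2·C.
(3.8)·C = -491.67  ⇒  C = -129.4.

-129.4°C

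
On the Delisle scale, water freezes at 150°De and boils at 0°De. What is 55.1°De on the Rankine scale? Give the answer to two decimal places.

Linear interpolation between the fixed points: C = (55.1 - 150) × 100 / (0 - 150) = 63.2667°C.
Then 63.2667 × 1.8 + 491.67 = 605.55°R.

605.55°R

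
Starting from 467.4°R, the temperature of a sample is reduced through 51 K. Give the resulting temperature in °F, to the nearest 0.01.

-84.07°F

Initial temperature in Celsius: (467.4 - 491.67) × 5/9 = -13.4833°C.
The 51 K change is an interval; Kelvin and Celsius degrees are the same size, so ΔC = -51°C.
Final Celsius temperature: -13.4833 - 51.0000 = -64.4833°C.
In Fahrenheit: -64.4833 × 1.8 + 32 = -84.07°F.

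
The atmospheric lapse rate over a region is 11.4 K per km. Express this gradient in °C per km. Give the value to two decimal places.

11.40 °C/km

The quantity depends on a temperature interval, so only the ratio of degree sizes applies; the offset between the scales is irrelevant.
A change of 1 K is a change of 1°C, so 11.4 × 1 = 11.40.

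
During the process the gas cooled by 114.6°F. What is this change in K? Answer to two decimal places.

63.67 K

Only the scale ratio 5/9 matters for a change in temperature.
114.6 × 5/9 = 63.67.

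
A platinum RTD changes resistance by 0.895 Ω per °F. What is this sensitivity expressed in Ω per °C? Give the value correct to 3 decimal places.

The quantity depends on a temperature interval, so only the ratio of degree sizes applies; the offset between the scales is irrelevant.
A change of 1°C is a change of 1.8°F, so per °C the value is 0.895 × 1.8 = 1.611.

1.611 Ω per °C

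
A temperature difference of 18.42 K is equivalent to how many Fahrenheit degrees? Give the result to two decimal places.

An interval of 1 K corresponds to 1.8°F.
18.42 × 1.8 = 33.16.

33.16°F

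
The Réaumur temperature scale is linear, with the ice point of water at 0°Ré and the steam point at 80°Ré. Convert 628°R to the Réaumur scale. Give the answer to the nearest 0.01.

60.59°Ré

First in Celsius: (628 - 491.67) × 5/9 = 75.7389°C.
Linearly onto the Réaumur scale: 0 + (75.7389 / 100) × (80 - 0) = 60.59°Ré.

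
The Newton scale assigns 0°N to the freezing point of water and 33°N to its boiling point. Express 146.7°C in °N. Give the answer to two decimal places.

48.41°N

Linearly onto the Newton scale: 0 + (146.7000 / 100) × (33 - 0) = 48.41°N.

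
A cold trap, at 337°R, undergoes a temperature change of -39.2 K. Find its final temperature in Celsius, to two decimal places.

-125.13°C

Initial temperature in Celsius: (337 - 491.67) × 5/9 = -85.9278°C.
The 39.2 K change is an interval; Kelvin and Celsius degrees are the same size, so ΔC = -39.2°C.
Final Celsius temperature: -85.9278 - 39.2000 = -125.1278°C.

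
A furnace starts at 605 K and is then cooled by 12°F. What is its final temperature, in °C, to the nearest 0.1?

325.2°C

Initial temperature in Celsius: 605 - 273.15 = 331.8500°C.
The 12°F change is an interval, so only the factor 5/9 applies: -12 × 5/9 = -6.6667°C.
Final Celsius temperature: 331.8500 - 6.6667 = 325.1833°C.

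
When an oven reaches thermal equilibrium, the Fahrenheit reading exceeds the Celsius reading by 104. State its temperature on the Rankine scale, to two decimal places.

653.67°R

Let x be the Fahrenheit reading; then the Celsius reading is 5/9·x - 17.7778.
(5/9·x - 17.7778) - x = -104  ⇒  (-4/9)·x = -86.2222  ⇒  x = 194.0000°F.
In Celsius: (194 - 32) × 5/9 = 90.0000°C.
In Rankine: 90.0000 × 1.8 + 491.67 = 653.67°R.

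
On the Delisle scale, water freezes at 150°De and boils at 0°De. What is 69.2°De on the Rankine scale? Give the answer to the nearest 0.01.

588.63°R

Linear interpolation between the fixed points: C = (69.2 - 150) × 100 / (0 - 150) = 53.8667°C.
Then 53.8667 × 1.8 + 491.67 = 588.63°R.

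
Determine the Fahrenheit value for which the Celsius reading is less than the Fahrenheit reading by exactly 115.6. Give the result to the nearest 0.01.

Let F be the Fahrenheit reading. The Celsius reading is C = 5/9·F - 17.7778.
Require C - F = -115.6: (-4/9)·F - 17.7778 = -115.6.
F = (-115.6 + 17.7778) / (-4/9) = 220.10.

220.10°F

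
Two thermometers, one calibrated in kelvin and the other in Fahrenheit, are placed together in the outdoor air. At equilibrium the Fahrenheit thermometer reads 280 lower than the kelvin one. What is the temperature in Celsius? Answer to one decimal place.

-48.6°C

Let x be the kelvin reading; then the Fahrenheit reading is 1.8·x - 459.67.
(1.8·x - 459.67) - x = -280  ⇒  (0.8)·x = 179.67  ⇒  x = 224.5875 K.
In Celsius: 224.5875 - 273.15 = -48.6°C.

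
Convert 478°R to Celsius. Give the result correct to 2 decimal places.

In Celsius: (478 - 491.67) × 5/9 = -7.5944°C.

-7.59°C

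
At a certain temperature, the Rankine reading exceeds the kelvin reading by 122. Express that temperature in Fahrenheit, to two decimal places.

-185.17°F

Let x be the Rankine reading; then the kelvin reading is 5/9·x.
(5/9·x) - x = -122  ⇒  (-4/9)·x = -122  ⇒  x = 274.5000°R.
In Celsius: (274.5 - 491.67) × 5/9 = -120.6500°C.
In Fahrenheit: -120.6500 × 1.8 + 32 = -185.17°F.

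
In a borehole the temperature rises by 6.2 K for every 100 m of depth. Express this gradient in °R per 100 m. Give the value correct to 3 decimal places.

11.160 °R/100 m

The quantity depends on a temperature interval, so only the ratio of degree sizes applies; the offset between the scales is irrelevant.
A change of 1 K is a change of 1.8°R, so 6.2 × 1.8 = 11.160.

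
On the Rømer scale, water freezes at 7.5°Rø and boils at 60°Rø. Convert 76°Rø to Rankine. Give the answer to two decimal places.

Linear interpolation between the fixed points: C = (76 - 7.5) × 100 / (60 - 7.5) = 130.4762°C.
Then 130.4762 × 1.8 + 491.67 = 726.53°R.

726.53°R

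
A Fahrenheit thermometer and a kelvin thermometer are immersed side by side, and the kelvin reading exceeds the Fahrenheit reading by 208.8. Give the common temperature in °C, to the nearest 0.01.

40.44°C

Let x be the Fahrenheit reading; then the kelvin reading is 5/9·x + 255.372.
(5/9·x + 255.372) - x = 208.8  ⇒  (-4/9)·x = -46.5722  ⇒  x = 104.7875°F.
In Celsius: (104.7875 - 32) × 5/9 = 40.44°C.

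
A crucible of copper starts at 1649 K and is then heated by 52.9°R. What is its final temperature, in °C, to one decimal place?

Initial temperature in Celsius: 1649 - 273.15 = 1375.8500°C.
The 52.9°R change is an interval, so only the factor 5/9 applies: +52.9 × 5/9 = +29.3889°C.
Final Celsius temperature: 1375.8500 + 29.3889 = 1405.2389°C.

1405.2°C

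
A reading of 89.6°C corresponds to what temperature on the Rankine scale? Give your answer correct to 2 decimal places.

In Rankine: 89.6000 × 1.8 + 491.67 = 652.95°R.

652.95°R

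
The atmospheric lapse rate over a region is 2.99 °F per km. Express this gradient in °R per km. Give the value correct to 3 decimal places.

The quantity depends on a temperature interval, so only the ratio of degree sizes applies; the offset between the scales is irrelevant.
A change of 1°F is a change of 1°R, so 2.99 × 1 = 2.990.

2.990 °R/km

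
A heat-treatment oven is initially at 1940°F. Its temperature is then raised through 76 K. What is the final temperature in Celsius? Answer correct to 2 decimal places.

Initial temperature in Celsius: (1940 - 32) × 5/9 = 1060.0000°C.
The 76 K change is an interval; Kelvin and Celsius degrees are the same size, so ΔC = +76°C.
Final Celsius temperature: 1060.0000 + 76.0000 = 1136.0000°C.

1136.00°C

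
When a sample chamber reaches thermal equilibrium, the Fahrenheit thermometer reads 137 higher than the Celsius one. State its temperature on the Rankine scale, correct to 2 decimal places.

Let x be the Celsius reading; then the Fahrenheit reading is 1.8·x + 32.
(1.8·x + 32) - x = 137  ⇒  (0.8)·x = 105  ⇒  x = 131.2500°C.
In Rankine: 131.2500 × 1.8 + 491.67 = 727.92°R.

727.92°R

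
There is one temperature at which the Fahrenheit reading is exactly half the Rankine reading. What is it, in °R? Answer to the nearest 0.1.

Let R be the Rankine reading. The Fahrenheit reading is F = 1·R - 459.67.
Require F = 0.5·R: 1·R - 459.67 = 0.5·R.
(0.5)·R = 459.67  ⇒  R = 919.3.

919.3°R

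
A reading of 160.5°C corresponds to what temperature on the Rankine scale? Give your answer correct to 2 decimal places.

In Rankine: 160.5000 × 1.8 + 491.67 = 780.57°R.

780.57°R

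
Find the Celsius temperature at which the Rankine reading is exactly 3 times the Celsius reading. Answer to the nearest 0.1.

409.7°C

Let C be the Celsius reading. The Rankine reading is R = 1.8·C + 491.67.
Require R = 3·C: 1.8·C + 491.67 = 3·C.
(-1.2)·C = -491.67  ⇒  C = 409.7.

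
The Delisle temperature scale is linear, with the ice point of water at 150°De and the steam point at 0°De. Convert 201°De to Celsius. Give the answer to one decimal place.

-34.0°C

Linear interpolation between the fixed points: C = (201 - 150) × 100 / (0 - 150) = -34.0000°C.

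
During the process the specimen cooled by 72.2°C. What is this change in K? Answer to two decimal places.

Celsius and kelvin degrees are the same size, so the interval is unchanged: 72.20.

72.20 K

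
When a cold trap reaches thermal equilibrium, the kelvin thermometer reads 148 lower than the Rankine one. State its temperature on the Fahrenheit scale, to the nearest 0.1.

Let x be the Rankine reading; then the kelvin reading is 5/9·x.
(5/9·x) - x = -148  ⇒  (-4/9)·x = -148  ⇒  x = 333.0000°R.
In Celsius: (333 - 491.67) × 5/9 = -88.1500°C.
In Fahrenheit: -88.1500 × 1.8 + 32 = -126.7°F.

-126.7°F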